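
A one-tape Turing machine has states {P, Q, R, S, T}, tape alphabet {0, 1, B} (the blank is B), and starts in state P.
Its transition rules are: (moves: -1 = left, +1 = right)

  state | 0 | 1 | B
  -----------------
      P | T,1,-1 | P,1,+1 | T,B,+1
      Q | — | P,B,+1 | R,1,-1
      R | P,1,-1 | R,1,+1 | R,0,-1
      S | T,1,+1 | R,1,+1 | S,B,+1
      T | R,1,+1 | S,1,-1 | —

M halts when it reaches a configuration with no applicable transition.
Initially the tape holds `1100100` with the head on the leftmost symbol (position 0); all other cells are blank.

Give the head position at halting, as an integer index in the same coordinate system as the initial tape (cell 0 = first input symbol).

state=P head=0 tape=[1]100100BB   (P,1)→(P,1,+1)
state=P head=1 tape=1[1]00100BB   (P,1)→(P,1,+1)
state=P head=2 tape=11[0]0100BB   (P,0)→(T,1,-1)
state=T head=1 tape=1[1]10100BB   (T,1)→(S,1,-1)
state=S head=0 tape=[1]110100BB   (S,1)→(R,1,+1)
state=R head=1 tape=1[1]10100BB   (R,1)→(R,1,+1)
state=R head=2 tape=11[1]0100BB   (R,1)→(R,1,+1)
state=R head=3 tape=111[0]100BB   (R,0)→(P,1,-1)
state=P head=2 tape=11[1]1100BB   (P,1)→(P,1,+1)
state=P head=3 tape=111[1]100BB   (P,1)→(P,1,+1)
state=P head=4 tape=1111[1]00BB   (P,1)→(P,1,+1)
state=P head=5 tape=11111[0]0BB   (P,0)→(T,1,-1)
state=T head=4 tape=1111[1]10BB   (T,1)→(S,1,-1)
state=S head=3 tape=111[1]110BB   (S,1)→(R,1,+1)
state=R head=4 tape=1111[1]10BB   (R,1)→(R,1,+1)
state=R head=5 tape=11111[1]0BB   (R,1)→(R,1,+1)
state=R head=6 tape=111111[0]BB   (R,0)→(P,1,-1)
state=P head=5 tape=11111[1]1BB   (P,1)→(P,1,+1)
state=P head=6 tape=111111[1]BB   (P,1)→(P,1,+1)
state=P head=7 tape=1111111[B]B   (P,B)→(T,B,+1)
state=T head=8 tape=1111111B[B]
At halt the head is at cell 8.

8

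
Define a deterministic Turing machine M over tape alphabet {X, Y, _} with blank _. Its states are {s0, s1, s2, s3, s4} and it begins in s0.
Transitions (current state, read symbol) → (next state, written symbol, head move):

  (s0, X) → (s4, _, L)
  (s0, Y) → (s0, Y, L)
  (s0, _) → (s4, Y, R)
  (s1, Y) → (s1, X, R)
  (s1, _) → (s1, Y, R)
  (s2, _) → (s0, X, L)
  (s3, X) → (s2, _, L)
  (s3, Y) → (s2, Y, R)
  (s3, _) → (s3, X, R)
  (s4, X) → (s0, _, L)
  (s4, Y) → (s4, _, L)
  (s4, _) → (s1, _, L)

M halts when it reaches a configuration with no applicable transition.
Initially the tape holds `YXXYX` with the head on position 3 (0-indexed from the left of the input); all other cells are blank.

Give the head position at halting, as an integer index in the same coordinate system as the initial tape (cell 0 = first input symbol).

state=s0 head=3 tape=___YXX[Y]X   (s0,Y)→(s0,Y,L)
state=s0 head=2 tape=___YX[X]YX   (s0,X)→(s4,_,L)
state=s4 head=1 tape=___Y[X]_YX   (s4,X)→(s0,_,L)
state=s0 head=0 tape=___[Y]__YX   (s0,Y)→(s0,Y,L)
state=s0 head=-1 tape=__[_]Y__YX   (s0,_)→(s4,Y,R)
state=s4 head=0 tape=__Y[Y]__YX   (s4,Y)→(s4,_,L)
state=s4 head=-1 tape=__[Y]___YX   (s4,Y)→(s4,_,L)
state=s4 head=-2 tape=_[_]____YX   (s4,_)→(s1,_,L)
state=s1 head=-3 tape=[_]_____YX   (s1,_)→(s1,Y,R)
state=s1 head=-2 tape=Y[_]____YX   (s1,_)→(s1,Y,R)
state=s1 head=-1 tape=YY[_]___YX   (s1,_)→(s1,Y,R)
state=s1 head=0 tape=YYY[_]__YX   (s1,_)→(s1,Y,R)
state=s1 head=1 tape=YYYY[_]_YX   (s1,_)→(s1,Y,R)
state=s1 head=2 tape=YYYYY[_]YX   (s1,_)→(s1,Y,R)
state=s1 head=3 tape=YYYYYY[Y]X   (s1,Y)→(s1,X,R)
state=s1 head=4 tape=YYYYYYX[X]
At halt the head is at cell 4.

4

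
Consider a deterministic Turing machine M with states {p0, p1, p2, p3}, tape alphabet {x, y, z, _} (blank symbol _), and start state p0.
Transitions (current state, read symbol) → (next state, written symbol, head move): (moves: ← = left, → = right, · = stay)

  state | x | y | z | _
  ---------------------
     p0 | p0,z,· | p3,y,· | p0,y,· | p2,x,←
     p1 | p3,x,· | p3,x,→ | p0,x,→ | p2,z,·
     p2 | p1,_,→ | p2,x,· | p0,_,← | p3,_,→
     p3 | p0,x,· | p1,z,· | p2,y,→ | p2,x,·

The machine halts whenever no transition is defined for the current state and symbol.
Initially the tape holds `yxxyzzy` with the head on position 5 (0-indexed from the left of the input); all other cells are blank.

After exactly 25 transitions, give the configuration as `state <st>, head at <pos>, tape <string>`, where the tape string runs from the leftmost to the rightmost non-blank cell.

state p0, head at 9, tape yxxyzx__x

p0 | yxxyz[z]y___   read z → write y, move ·, go to p0
p0 | yxxyz[y]y___   read y → write y, move ·, go to p3
p3 | yxxyz[y]y___   read y → write z, move ·, go to p1
p1 | yxxyz[z]y___   read z → write x, move →, go to p0
p0 | yxxyzx[y]___   read y → write y, move ·, go to p3
p3 | yxxyzx[y]___   read y → write z, move ·, go to p1
p1 | yxxyzx[z]___   read z → write x, move →, go to p0
p0 | yxxyzxx[_]__   read _ → write x, move ←, go to p2
p2 | yxxyzx[x]x__   read x → write _, move →, go to p1
p1 | yxxyzx_[x]__   read x → write x, move ·, go to p3
p3 | yxxyzx_[x]__   read x → write x, move ·, go to p0
p0 | yxxyzx_[x]__   read x → write z, move ·, go to p0
p0 | yxxyzx_[z]__   read z → write y, move ·, go to p0
p0 | yxxyzx_[y]__   read y → write y, move ·, go to p3
p3 | yxxyzx_[y]__   read y → write z, move ·, go to p1
p1 | yxxyzx_[z]__   read z → write x, move →, go to p0
p0 | yxxyzx_x[_]_   read _ → write x, move ←, go to p2
p2 | yxxyzx_[x]x_   read x → write _, move →, go to p1
p1 | yxxyzx__[x]_   read x → write x, move ·, go to p3
p3 | yxxyzx__[x]_   read x → write x, move ·, go to p0
p0 | yxxyzx__[x]_   read x → write z, move ·, go to p0
p0 | yxxyzx__[z]_   read z → write y, move ·, go to p0
p0 | yxxyzx__[y]_   read y → write y, move ·, go to p3
p3 | yxxyzx__[y]_   read y → write z, move ·, go to p1
p1 | yxxyzx__[z]_   read z → write x, move →, go to p0
p0 | yxxyzx__x[_]
After 25 steps: state p0, head at 9, tape yxxyzx__x.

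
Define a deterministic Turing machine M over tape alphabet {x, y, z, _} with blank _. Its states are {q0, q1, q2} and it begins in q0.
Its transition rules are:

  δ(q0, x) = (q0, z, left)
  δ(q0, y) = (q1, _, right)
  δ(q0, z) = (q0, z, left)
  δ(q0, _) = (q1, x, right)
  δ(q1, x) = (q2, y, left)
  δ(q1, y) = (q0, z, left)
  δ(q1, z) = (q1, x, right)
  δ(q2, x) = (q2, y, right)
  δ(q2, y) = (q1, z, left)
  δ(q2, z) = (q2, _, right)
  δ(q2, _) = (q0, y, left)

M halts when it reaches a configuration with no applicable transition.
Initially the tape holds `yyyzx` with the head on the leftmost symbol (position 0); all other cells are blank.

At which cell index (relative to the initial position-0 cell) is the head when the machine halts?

5

state=q0 head=0 tape=__[y]yyzx_   (q0,y)→(q1,_,right)
state=q1 head=1 tape=___[y]yzx_   (q1,y)→(q0,z,left)
state=q0 head=0 tape=__[_]zyzx_   (q0,_)→(q1,x,right)
state=q1 head=1 tape=__x[z]yzx_   (q1,z)→(q1,x,right)
state=q1 head=2 tape=__xx[y]zx_   (q1,y)→(q0,z,left)
state=q0 head=1 tape=__x[x]zzx_   (q0,x)→(q0,z,left)
state=q0 head=0 tape=__[x]zzzx_   (q0,x)→(q0,z,left)
state=q0 head=-1 tape=_[_]zzzzx_   (q0,_)→(q1,x,right)
state=q1 head=0 tape=_x[z]zzzx_   (q1,z)→(q1,x,right)
state=q1 head=1 tape=_xx[z]zzx_   (q1,z)→(q1,x,right)
state=q1 head=2 tape=_xxx[z]zx_   (q1,z)→(q1,x,right)
state=q1 head=3 tape=_xxxx[z]x_   (q1,z)→(q1,x,right)
state=q1 head=4 tape=_xxxxx[x]_   (q1,x)→(q2,y,left)
state=q2 head=3 tape=_xxxx[x]y_   (q2,x)→(q2,y,right)
state=q2 head=4 tape=_xxxxy[y]_   (q2,y)→(q1,z,left)
state=q1 head=3 tape=_xxxx[y]z_   (q1,y)→(q0,z,left)
state=q0 head=2 tape=_xxx[x]zz_   (q0,x)→(q0,z,left)
state=q0 head=1 tape=_xx[x]zzz_   (q0,x)→(q0,z,left)
state=q0 head=0 tape=_x[x]zzzz_   (q0,x)→(q0,z,left)
state=q0 head=-1 tape=_[x]zzzzz_   (q0,x)→(q0,z,left)
state=q0 head=-2 tape=[_]zzzzzz_   (q0,_)→(q1,x,right)
state=q1 head=-1 tape=x[z]zzzzz_   (q1,z)→(q1,x,right)
state=q1 head=0 tape=xx[z]zzzz_   (q1,z)→(q1,x,right)
state=q1 head=1 tape=xxx[z]zzz_   (q1,z)→(q1,x,right)
state=q1 head=2 tape=xxxx[z]zz_   (q1,z)→(q1,x,right)
state=q1 head=3 tape=xxxxx[z]z_   (q1,z)→(q1,x,right)
state=q1 head=4 tape=xxxxxx[z]_   (q1,z)→(q1,x,right)
state=q1 head=5 tape=xxxxxxx[_]
At halt the head is at cell 5.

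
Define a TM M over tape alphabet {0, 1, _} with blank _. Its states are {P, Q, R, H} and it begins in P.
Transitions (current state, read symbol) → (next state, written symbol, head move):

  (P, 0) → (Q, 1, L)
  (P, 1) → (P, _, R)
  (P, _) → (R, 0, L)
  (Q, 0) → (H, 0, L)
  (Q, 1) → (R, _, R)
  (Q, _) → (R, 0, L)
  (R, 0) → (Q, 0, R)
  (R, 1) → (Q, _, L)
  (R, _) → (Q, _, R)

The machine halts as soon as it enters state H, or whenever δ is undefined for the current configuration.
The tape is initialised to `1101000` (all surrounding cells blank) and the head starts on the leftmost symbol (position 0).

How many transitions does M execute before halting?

6

P | [1]101000   read 1 → write _, move R, go to P
P | _[1]01000   read 1 → write _, move R, go to P
P | __[0]1000   read 0 → write 1, move L, go to Q
Q | _[_]11000   read _ → write 0, move L, go to R
R | [_]011000   read _ → write _, move R, go to Q
Q | _[0]11000   read 0 → write 0, move L, go to H
H | [_]011000
M halts after 6 transitions.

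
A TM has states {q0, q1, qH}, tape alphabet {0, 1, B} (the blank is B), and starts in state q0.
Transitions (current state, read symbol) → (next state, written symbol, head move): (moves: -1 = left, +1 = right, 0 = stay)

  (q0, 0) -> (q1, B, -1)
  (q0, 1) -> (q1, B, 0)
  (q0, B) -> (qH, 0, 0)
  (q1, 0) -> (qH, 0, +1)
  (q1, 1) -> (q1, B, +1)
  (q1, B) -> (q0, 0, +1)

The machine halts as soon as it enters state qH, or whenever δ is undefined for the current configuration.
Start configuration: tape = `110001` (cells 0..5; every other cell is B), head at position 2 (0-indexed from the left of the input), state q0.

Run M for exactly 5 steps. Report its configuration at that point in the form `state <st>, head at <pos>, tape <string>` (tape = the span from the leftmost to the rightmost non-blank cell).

state=q0 head=2 tape=11[0]001   (q0,0)→(q1,B,-1)
state=q1 head=1 tape=1[1]B001   (q1,1)→(q1,B,+1)
state=q1 head=2 tape=1B[B]001   (q1,B)→(q0,0,+1)
state=q0 head=3 tape=1B0[0]01   (q0,0)→(q1,B,-1)
state=q1 head=2 tape=1B[0]B01   (q1,0)→(qH,0,+1)
state=qH head=3 tape=1B0[B]01
After 5 steps: state qH, head at 3, tape 1B0B01.

state qH, head at 3, tape 1B0B01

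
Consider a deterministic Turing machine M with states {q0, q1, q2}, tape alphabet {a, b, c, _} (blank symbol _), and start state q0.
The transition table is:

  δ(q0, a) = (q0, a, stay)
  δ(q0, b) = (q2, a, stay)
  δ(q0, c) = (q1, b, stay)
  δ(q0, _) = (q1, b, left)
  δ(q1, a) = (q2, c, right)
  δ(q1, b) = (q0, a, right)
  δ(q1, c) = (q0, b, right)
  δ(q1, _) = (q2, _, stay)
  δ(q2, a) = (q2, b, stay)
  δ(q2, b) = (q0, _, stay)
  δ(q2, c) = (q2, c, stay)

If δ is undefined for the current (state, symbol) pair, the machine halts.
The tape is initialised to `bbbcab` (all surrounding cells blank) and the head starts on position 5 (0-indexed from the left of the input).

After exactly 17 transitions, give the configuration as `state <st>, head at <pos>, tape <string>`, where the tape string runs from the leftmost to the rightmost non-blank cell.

q0 | bbbca[b]   read b → write a, move stay, go to q2
q2 | bbbca[a]   read a → write b, move stay, go to q2
q2 | bbbca[b]   read b → write _, move stay, go to q0
q0 | bbbca[_]   read _ → write b, move left, go to q1
q1 | bbbc[a]b   read a → write c, move right, go to q2
q2 | bbbcc[b]   read b → write _, move stay, go to q0
q0 | bbbcc[_]   read _ → write b, move left, go to q1
q1 | bbbc[c]b   read c → write b, move right, go to q0
q0 | bbbcb[b]   read b → write a, move stay, go to q2
q2 | bbbcb[a]   read a → write b, move stay, go to q2
q2 | bbbcb[b]   read b → write _, move stay, go to q0
q0 | bbbcb[_]   read _ → write b, move left, go to q1
q1 | bbbc[b]b   read b → write a, move right, go to q0
q0 | bbbca[b]   read b → write a, move stay, go to q2
q2 | bbbca[a]   read a → write b, move stay, go to q2
q2 | bbbca[b]   read b → write _, move stay, go to q0
q0 | bbbca[_]   read _ → write b, move left, go to q1
q1 | bbbc[a]b
After 17 steps: state q1, head at 4, tape bbbcab.

state q1, head at 4, tape bbbcab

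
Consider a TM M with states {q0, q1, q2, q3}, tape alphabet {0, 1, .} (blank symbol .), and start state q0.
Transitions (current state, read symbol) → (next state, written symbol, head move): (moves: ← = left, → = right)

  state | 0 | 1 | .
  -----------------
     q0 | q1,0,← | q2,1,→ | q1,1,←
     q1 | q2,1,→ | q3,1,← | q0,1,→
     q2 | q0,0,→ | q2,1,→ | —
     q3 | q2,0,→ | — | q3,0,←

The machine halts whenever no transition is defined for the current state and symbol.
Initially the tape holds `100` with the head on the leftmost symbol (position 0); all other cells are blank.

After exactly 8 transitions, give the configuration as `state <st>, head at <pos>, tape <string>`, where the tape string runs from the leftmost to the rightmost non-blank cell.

state q2, head at 4, tape 1111

q0 | [1]00..   read 1 → write 1, move →, go to q2
q2 | 1[0]0..   read 0 → write 0, move →, go to q0
q0 | 10[0]..   read 0 → write 0, move ←, go to q1
q1 | 1[0]0..   read 0 → write 1, move →, go to q2
q2 | 11[0]..   read 0 → write 0, move →, go to q0
q0 | 110[.].   read . → write 1, move ←, go to q1
q1 | 11[0]1.   read 0 → write 1, move →, go to q2
q2 | 111[1].   read 1 → write 1, move →, go to q2
q2 | 1111[.]
After 8 steps: state q2, head at 4, tape 1111.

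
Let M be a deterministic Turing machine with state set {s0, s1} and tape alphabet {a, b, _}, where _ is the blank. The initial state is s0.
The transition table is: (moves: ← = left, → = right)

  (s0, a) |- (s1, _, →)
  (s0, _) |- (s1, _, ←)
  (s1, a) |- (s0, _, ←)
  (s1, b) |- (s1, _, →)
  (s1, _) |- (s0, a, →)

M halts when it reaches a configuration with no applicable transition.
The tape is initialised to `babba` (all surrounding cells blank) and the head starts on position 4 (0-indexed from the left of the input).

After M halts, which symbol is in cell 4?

state=s0 head=4 tape=babb[a]__   (s0,a)→(s1,_,→)
state=s1 head=5 tape=babb_[_]_   (s1,_)→(s0,a,→)
state=s0 head=6 tape=babb_a[_]   (s0,_)→(s1,_,←)
state=s1 head=5 tape=babb_[a]_   (s1,a)→(s0,_,←)
state=s0 head=4 tape=babb[_]__   (s0,_)→(s1,_,←)
state=s1 head=3 tape=bab[b]___   (s1,b)→(s1,_,→)
state=s1 head=4 tape=bab_[_]__   (s1,_)→(s0,a,→)
state=s0 head=5 tape=bab_a[_]_   (s0,_)→(s1,_,←)
state=s1 head=4 tape=bab_[a]__   (s1,a)→(s0,_,←)
state=s0 head=3 tape=bab[_]___   (s0,_)→(s1,_,←)
state=s1 head=2 tape=ba[b]____   (s1,b)→(s1,_,→)
state=s1 head=3 tape=ba_[_]___   (s1,_)→(s0,a,→)
state=s0 head=4 tape=ba_a[_]__   (s0,_)→(s1,_,←)
state=s1 head=3 tape=ba_[a]___   (s1,a)→(s0,_,←)
state=s0 head=2 tape=ba[_]____   (s0,_)→(s1,_,←)
state=s1 head=1 tape=b[a]_____   (s1,a)→(s0,_,←)
state=s0 head=0 tape=[b]______
Cell 4 holds _ when M halts.

_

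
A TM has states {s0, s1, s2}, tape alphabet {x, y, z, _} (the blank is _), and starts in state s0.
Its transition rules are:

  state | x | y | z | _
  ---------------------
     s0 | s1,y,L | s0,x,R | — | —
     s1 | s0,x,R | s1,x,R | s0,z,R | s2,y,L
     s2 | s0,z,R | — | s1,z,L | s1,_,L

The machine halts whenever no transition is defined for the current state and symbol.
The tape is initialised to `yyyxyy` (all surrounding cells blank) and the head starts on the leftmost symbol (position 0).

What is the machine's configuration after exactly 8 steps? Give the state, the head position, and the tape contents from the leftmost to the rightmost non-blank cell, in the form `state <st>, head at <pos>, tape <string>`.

state s0, head at 6, tape xxxxxx

s0 | [y]yyxyy_   read y → write x, move R, go to s0
s0 | x[y]yxyy_   read y → write x, move R, go to s0
s0 | xx[y]xyy_   read y → write x, move R, go to s0
s0 | xxx[x]yy_   read x → write y, move L, go to s1
s1 | xx[x]yyy_   read x → write x, move R, go to s0
s0 | xxx[y]yy_   read y → write x, move R, go to s0
s0 | xxxx[y]y_   read y → write x, move R, go to s0
s0 | xxxxx[y]_   read y → write x, move R, go to s0
s0 | xxxxxx[_]
After 8 steps: state s0, head at 6, tape xxxxxx.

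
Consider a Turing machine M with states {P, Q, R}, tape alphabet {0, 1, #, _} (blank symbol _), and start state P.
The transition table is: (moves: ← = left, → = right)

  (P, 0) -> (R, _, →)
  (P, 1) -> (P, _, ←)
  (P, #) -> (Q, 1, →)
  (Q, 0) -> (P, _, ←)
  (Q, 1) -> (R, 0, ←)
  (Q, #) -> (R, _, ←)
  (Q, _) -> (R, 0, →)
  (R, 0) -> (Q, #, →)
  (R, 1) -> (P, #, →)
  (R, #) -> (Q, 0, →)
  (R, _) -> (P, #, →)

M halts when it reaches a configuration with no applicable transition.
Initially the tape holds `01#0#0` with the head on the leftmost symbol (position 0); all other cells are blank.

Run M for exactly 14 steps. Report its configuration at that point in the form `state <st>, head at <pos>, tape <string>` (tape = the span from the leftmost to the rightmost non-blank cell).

P | [0]1#0#0_   read 0 → write _, move →, go to R
R | _[1]#0#0_   read 1 → write #, move →, go to P
P | _#[#]0#0_   read # → write 1, move →, go to Q
Q | _#1[0]#0_   read 0 → write _, move ←, go to P
P | _#[1]_#0_   read 1 → write _, move ←, go to P
P | _[#]__#0_   read # → write 1, move →, go to Q
Q | _1[_]_#0_   read _ → write 0, move →, go to R
R | _10[_]#0_   read _ → write #, move →, go to P
P | _10#[#]0_   read # → write 1, move →, go to Q
Q | _10#1[0]_   read 0 → write _, move ←, go to P
P | _10#[1]__   read 1 → write _, move ←, go to P
P | _10[#]___   read # → write 1, move →, go to Q
Q | _101[_]__   read _ → write 0, move →, go to R
R | _1010[_]_   read _ → write #, move →, go to P
P | _1010#[_]
After 14 steps: state P, head at 6, tape 1010#.

state P, head at 6, tape 1010#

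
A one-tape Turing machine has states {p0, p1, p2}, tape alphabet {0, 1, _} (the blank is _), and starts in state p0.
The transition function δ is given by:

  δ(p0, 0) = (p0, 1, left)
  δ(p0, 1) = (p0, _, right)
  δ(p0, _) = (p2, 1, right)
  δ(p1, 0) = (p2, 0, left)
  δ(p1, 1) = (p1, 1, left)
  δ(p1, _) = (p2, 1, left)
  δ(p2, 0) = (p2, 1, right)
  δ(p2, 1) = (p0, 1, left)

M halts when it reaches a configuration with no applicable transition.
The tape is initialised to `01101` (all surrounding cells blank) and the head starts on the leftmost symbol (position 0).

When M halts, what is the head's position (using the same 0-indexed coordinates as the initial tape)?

state=p0 head=0 tape=_[0]1101__   (p0,0)→(p0,1,left)
state=p0 head=-1 tape=[_]11101__   (p0,_)→(p2,1,right)
state=p2 head=0 tape=1[1]1101__   (p2,1)→(p0,1,left)
state=p0 head=-1 tape=[1]11101__   (p0,1)→(p0,_,right)
state=p0 head=0 tape=_[1]1101__   (p0,1)→(p0,_,right)
state=p0 head=1 tape=__[1]101__   (p0,1)→(p0,_,right)
state=p0 head=2 tape=___[1]01__   (p0,1)→(p0,_,right)
state=p0 head=3 tape=____[0]1__   (p0,0)→(p0,1,left)
state=p0 head=2 tape=___[_]11__   (p0,_)→(p2,1,right)
state=p2 head=3 tape=___1[1]1__   (p2,1)→(p0,1,left)
state=p0 head=2 tape=___[1]11__   (p0,1)→(p0,_,right)
state=p0 head=3 tape=____[1]1__   (p0,1)→(p0,_,right)
state=p0 head=4 tape=_____[1]__   (p0,1)→(p0,_,right)
state=p0 head=5 tape=______[_]_   (p0,_)→(p2,1,right)
state=p2 head=6 tape=______1[_]
At halt the head is at cell 6.

6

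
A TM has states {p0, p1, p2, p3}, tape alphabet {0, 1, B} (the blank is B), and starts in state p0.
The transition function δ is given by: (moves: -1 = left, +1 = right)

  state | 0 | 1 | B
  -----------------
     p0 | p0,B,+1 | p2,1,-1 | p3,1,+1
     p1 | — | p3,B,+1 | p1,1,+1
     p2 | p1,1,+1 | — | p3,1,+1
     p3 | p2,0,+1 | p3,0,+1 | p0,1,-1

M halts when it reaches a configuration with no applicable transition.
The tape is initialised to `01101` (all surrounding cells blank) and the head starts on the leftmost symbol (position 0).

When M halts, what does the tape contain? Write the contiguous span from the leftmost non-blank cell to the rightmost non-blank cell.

state=p0 head=0 tape=[0]1101   (p0,0)→(p0,B,+1)
state=p0 head=1 tape=B[1]101   (p0,1)→(p2,1,-1)
state=p2 head=0 tape=[B]1101   (p2,B)→(p3,1,+1)
state=p3 head=1 tape=1[1]101   (p3,1)→(p3,0,+1)
state=p3 head=2 tape=10[1]01   (p3,1)→(p3,0,+1)
state=p3 head=3 tape=100[0]1   (p3,0)→(p2,0,+1)
state=p2 head=4 tape=1000[1]
The non-blank tape span at halt is 10001.

10001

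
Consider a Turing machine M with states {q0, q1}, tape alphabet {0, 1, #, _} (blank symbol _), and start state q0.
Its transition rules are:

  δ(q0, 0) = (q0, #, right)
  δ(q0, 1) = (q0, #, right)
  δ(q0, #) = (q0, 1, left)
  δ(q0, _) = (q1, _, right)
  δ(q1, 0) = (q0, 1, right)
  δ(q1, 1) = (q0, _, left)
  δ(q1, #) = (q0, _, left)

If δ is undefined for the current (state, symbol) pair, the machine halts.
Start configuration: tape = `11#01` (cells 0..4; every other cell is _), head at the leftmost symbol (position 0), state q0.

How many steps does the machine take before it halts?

8

state=q0 head=0 tape=_[1]1#01   (q0,1)→(q0,#,right)
state=q0 head=1 tape=_#[1]#01   (q0,1)→(q0,#,right)
state=q0 head=2 tape=_##[#]01   (q0,#)→(q0,1,left)
state=q0 head=1 tape=_#[#]101   (q0,#)→(q0,1,left)
state=q0 head=0 tape=_[#]1101   (q0,#)→(q0,1,left)
state=q0 head=-1 tape=[_]11101   (q0,_)→(q1,_,right)
state=q1 head=0 tape=_[1]1101   (q1,1)→(q0,_,left)
state=q0 head=-1 tape=[_]_1101   (q0,_)→(q1,_,right)
state=q1 head=0 tape=_[_]1101
M halts after 8 transitions.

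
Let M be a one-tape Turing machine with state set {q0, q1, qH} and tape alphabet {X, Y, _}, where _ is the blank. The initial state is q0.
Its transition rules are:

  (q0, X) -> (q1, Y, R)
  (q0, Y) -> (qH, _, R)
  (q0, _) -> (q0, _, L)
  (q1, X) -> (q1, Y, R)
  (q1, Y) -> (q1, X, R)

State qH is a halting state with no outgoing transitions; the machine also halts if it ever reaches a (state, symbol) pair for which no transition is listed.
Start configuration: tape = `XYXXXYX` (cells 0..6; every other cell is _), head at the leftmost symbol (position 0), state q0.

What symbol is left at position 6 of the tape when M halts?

Y

q0 | [X]YXXXYX_   read X → write Y, move R, go to q1
q1 | Y[Y]XXXYX_   read Y → write X, move R, go to q1
q1 | YX[X]XXYX_   read X → write Y, move R, go to q1
q1 | YXY[X]XYX_   read X → write Y, move R, go to q1
q1 | YXYY[X]YX_   read X → write Y, move R, go to q1
q1 | YXYYY[Y]X_   read Y → write X, move R, go to q1
q1 | YXYYYX[X]_   read X → write Y, move R, go to q1
q1 | YXYYYXY[_]
Cell 6 holds Y when M halts.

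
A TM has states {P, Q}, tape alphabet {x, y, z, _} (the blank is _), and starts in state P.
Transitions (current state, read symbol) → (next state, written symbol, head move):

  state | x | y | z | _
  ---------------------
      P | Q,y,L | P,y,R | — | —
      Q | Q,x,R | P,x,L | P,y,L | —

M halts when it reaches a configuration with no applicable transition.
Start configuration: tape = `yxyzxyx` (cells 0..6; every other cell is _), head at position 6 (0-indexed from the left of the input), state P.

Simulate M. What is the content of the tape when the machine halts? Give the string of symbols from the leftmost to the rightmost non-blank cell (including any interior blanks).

xyxyyyy

P | _yxyzxy[x]   read x → write y, move L, go to Q
Q | _yxyzx[y]y   read y → write x, move L, go to P
P | _yxyz[x]xy   read x → write y, move L, go to Q
Q | _yxy[z]yxy   read z → write y, move L, go to P
P | _yx[y]yyxy   read y → write y, move R, go to P
P | _yxy[y]yxy   read y → write y, move R, go to P
P | _yxyy[y]xy   read y → write y, move R, go to P
P | _yxyyy[x]y   read x → write y, move L, go to Q
Q | _yxyy[y]yy   read y → write x, move L, go to P
P | _yxy[y]xyy   read y → write y, move R, go to P
P | _yxyy[x]yy   read x → write y, move L, go to Q
Q | _yxy[y]yyy   read y → write x, move L, go to P
P | _yx[y]xyyy   read y → write y, move R, go to P
P | _yxy[x]yyy   read x → write y, move L, go to Q
Q | _yx[y]yyyy   read y → write x, move L, go to P
P | _y[x]xyyyy   read x → write y, move L, go to Q
Q | _[y]yxyyyy   read y → write x, move L, go to P
P | [_]xyxyyyy
The non-blank tape span at halt is xyxyyyy.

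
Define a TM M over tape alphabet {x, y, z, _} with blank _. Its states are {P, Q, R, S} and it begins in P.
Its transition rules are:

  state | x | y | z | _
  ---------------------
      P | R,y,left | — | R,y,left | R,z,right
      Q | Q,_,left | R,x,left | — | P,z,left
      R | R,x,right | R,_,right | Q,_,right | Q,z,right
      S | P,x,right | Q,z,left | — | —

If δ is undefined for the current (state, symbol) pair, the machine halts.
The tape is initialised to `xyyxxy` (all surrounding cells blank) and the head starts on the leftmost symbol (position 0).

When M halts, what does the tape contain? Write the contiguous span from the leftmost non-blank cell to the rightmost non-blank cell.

zzz_yxxy

state=P head=0 tape=__[x]yyxxy   (P,x)→(R,y,left)
state=R head=-1 tape=_[_]yyyxxy   (R,_)→(Q,z,right)
state=Q head=0 tape=_z[y]yyxxy   (Q,y)→(R,x,left)
state=R head=-1 tape=_[z]xyyxxy   (R,z)→(Q,_,right)
state=Q head=0 tape=__[x]yyxxy   (Q,x)→(Q,_,left)
state=Q head=-1 tape=_[_]_yyxxy   (Q,_)→(P,z,left)
state=P head=-2 tape=[_]z_yyxxy   (P,_)→(R,z,right)
state=R head=-1 tape=z[z]_yyxxy   (R,z)→(Q,_,right)
state=Q head=0 tape=z_[_]yyxxy   (Q,_)→(P,z,left)
state=P head=-1 tape=z[_]zyyxxy   (P,_)→(R,z,right)
state=R head=0 tape=zz[z]yyxxy   (R,z)→(Q,_,right)
state=Q head=1 tape=zz_[y]yxxy   (Q,y)→(R,x,left)
state=R head=0 tape=zz[_]xyxxy   (R,_)→(Q,z,right)
state=Q head=1 tape=zzz[x]yxxy   (Q,x)→(Q,_,left)
state=Q head=0 tape=zz[z]_yxxy
The non-blank tape span at halt is zzz_yxxy.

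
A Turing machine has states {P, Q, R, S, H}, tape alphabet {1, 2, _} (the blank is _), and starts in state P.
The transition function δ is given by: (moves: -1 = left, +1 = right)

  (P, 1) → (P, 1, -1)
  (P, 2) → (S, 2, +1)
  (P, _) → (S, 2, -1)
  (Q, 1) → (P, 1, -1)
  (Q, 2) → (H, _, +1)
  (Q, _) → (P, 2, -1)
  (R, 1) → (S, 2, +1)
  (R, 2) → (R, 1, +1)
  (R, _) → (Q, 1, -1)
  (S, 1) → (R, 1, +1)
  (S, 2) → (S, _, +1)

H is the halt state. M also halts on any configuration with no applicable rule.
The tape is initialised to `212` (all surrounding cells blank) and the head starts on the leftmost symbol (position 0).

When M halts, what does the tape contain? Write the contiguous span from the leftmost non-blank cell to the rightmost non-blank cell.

state=P head=0 tape=[2]12___   (P,2)→(S,2,+1)
state=S head=1 tape=2[1]2___   (S,1)→(R,1,+1)
state=R head=2 tape=21[2]___   (R,2)→(R,1,+1)
state=R head=3 tape=211[_]__   (R,_)→(Q,1,-1)
state=Q head=2 tape=21[1]1__   (Q,1)→(P,1,-1)
state=P head=1 tape=2[1]11__   (P,1)→(P,1,-1)
state=P head=0 tape=[2]111__   (P,2)→(S,2,+1)
state=S head=1 tape=2[1]11__   (S,1)→(R,1,+1)
state=R head=2 tape=21[1]1__   (R,1)→(S,2,+1)
state=S head=3 tape=212[1]__   (S,1)→(R,1,+1)
state=R head=4 tape=2121[_]_   (R,_)→(Q,1,-1)
state=Q head=3 tape=212[1]1_   (Q,1)→(P,1,-1)
state=P head=2 tape=21[2]11_   (P,2)→(S,2,+1)
state=S head=3 tape=212[1]1_   (S,1)→(R,1,+1)
state=R head=4 tape=2121[1]_   (R,1)→(S,2,+1)
state=S head=5 tape=21212[_]
The non-blank tape span at halt is 21212.

21212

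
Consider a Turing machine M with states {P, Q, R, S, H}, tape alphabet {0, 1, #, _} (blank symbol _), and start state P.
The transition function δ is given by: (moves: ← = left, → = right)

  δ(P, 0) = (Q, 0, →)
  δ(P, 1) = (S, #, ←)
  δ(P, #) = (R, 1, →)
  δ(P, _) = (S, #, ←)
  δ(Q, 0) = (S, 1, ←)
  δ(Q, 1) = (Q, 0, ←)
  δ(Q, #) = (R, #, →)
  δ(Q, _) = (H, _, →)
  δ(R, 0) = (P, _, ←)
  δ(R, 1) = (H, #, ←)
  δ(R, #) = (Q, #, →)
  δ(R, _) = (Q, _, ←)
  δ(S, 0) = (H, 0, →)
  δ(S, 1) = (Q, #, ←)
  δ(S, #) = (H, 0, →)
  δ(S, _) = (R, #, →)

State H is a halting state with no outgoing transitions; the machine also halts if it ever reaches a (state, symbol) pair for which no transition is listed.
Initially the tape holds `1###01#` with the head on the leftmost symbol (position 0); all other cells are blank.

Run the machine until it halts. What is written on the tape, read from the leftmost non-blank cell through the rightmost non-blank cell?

0_____1#

state=P head=0 tape=__[1]###01#   (P,1)→(S,#,←)
state=S head=-1 tape=_[_]####01#   (S,_)→(R,#,→)
state=R head=0 tape=_#[#]###01#   (R,#)→(Q,#,→)
state=Q head=1 tape=_##[#]##01#   (Q,#)→(R,#,→)
state=R head=2 tape=_###[#]#01#   (R,#)→(Q,#,→)
state=Q head=3 tape=_####[#]01#   (Q,#)→(R,#,→)
state=R head=4 tape=_#####[0]1#   (R,0)→(P,_,←)
state=P head=3 tape=_####[#]_1#   (P,#)→(R,1,→)
state=R head=4 tape=_####1[_]1#   (R,_)→(Q,_,←)
state=Q head=3 tape=_####[1]_1#   (Q,1)→(Q,0,←)
state=Q head=2 tape=_###[#]0_1#   (Q,#)→(R,#,→)
state=R head=3 tape=_####[0]_1#   (R,0)→(P,_,←)
state=P head=2 tape=_###[#]__1#   (P,#)→(R,1,→)
state=R head=3 tape=_###1[_]_1#   (R,_)→(Q,_,←)
state=Q head=2 tape=_###[1]__1#   (Q,1)→(Q,0,←)
state=Q head=1 tape=_##[#]0__1#   (Q,#)→(R,#,→)
state=R head=2 tape=_###[0]__1#   (R,0)→(P,_,←)
state=P head=1 tape=_##[#]___1#   (P,#)→(R,1,→)
state=R head=2 tape=_##1[_]__1#   (R,_)→(Q,_,←)
state=Q head=1 tape=_##[1]___1#   (Q,1)→(Q,0,←)
state=Q head=0 tape=_#[#]0___1#   (Q,#)→(R,#,→)
state=R head=1 tape=_##[0]___1#   (R,0)→(P,_,←)
state=P head=0 tape=_#[#]____1#   (P,#)→(R,1,→)
state=R head=1 tape=_#1[_]___1#   (R,_)→(Q,_,←)
state=Q head=0 tape=_#[1]____1#   (Q,1)→(Q,0,←)
state=Q head=-1 tape=_[#]0____1#   (Q,#)→(R,#,→)
state=R head=0 tape=_#[0]____1#   (R,0)→(P,_,←)
state=P head=-1 tape=_[#]_____1#   (P,#)→(R,1,→)
state=R head=0 tape=_1[_]____1#   (R,_)→(Q,_,←)
state=Q head=-1 tape=_[1]_____1#   (Q,1)→(Q,0,←)
state=Q head=-2 tape=[_]0_____1#   (Q,_)→(H,_,→)
state=H head=-1 tape=_[0]_____1#
The non-blank tape span at halt is 0_____1#.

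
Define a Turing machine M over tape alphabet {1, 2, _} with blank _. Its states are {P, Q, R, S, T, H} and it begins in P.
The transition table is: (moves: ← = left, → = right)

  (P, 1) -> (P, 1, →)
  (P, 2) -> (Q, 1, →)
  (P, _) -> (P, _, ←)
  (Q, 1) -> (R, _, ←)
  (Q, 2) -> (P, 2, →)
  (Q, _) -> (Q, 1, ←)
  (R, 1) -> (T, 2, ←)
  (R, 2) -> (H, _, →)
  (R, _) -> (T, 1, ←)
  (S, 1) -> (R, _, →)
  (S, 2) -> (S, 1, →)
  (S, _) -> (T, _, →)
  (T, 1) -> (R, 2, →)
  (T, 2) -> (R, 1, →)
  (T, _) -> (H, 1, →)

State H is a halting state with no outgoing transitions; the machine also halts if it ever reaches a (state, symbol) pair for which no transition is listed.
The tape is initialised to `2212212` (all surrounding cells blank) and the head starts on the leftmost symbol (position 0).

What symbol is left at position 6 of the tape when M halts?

state=P head=0 tape=[2]212212_   (P,2)→(Q,1,→)
state=Q head=1 tape=1[2]12212_   (Q,2)→(P,2,→)
state=P head=2 tape=12[1]2212_   (P,1)→(P,1,→)
state=P head=3 tape=121[2]212_   (P,2)→(Q,1,→)
state=Q head=4 tape=1211[2]12_   (Q,2)→(P,2,→)
state=P head=5 tape=12112[1]2_   (P,1)→(P,1,→)
state=P head=6 tape=121121[2]_   (P,2)→(Q,1,→)
state=Q head=7 tape=1211211[_]   (Q,_)→(Q,1,←)
state=Q head=6 tape=121121[1]1   (Q,1)→(R,_,←)
state=R head=5 tape=12112[1]_1   (R,1)→(T,2,←)
state=T head=4 tape=1211[2]2_1   (T,2)→(R,1,→)
state=R head=5 tape=12111[2]_1   (R,2)→(H,_,→)
state=H head=6 tape=12111_[_]1
Cell 6 holds _ when M halts.

_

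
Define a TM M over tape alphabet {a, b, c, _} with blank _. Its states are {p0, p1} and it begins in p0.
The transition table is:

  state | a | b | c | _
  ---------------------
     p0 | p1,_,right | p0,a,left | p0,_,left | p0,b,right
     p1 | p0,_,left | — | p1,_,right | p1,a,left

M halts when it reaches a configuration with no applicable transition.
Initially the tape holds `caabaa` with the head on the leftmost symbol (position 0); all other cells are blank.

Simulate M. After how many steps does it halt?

28

state=p0 head=0 tape=__[c]aabaa_   (p0,c)→(p0,_,left)
state=p0 head=-1 tape=_[_]_aabaa_   (p0,_)→(p0,b,right)
state=p0 head=0 tape=_b[_]aabaa_   (p0,_)→(p0,b,right)
state=p0 head=1 tape=_bb[a]abaa_   (p0,a)→(p1,_,right)
state=p1 head=2 tape=_bb_[a]baa_   (p1,a)→(p0,_,left)
state=p0 head=1 tape=_bb[_]_baa_   (p0,_)→(p0,b,right)
state=p0 head=2 tape=_bbb[_]baa_   (p0,_)→(p0,b,right)
state=p0 head=3 tape=_bbbb[b]aa_   (p0,b)→(p0,a,left)
state=p0 head=2 tape=_bbb[b]aaa_   (p0,b)→(p0,a,left)
state=p0 head=1 tape=_bb[b]aaaa_   (p0,b)→(p0,a,left)
state=p0 head=0 tape=_b[b]aaaaa_   (p0,b)→(p0,a,left)
state=p0 head=-1 tape=_[b]aaaaaa_   (p0,b)→(p0,a,left)
state=p0 head=-2 tape=[_]aaaaaaa_   (p0,_)→(p0,b,right)
state=p0 head=-1 tape=b[a]aaaaaa_   (p0,a)→(p1,_,right)
state=p1 head=0 tape=b_[a]aaaaa_   (p1,a)→(p0,_,left)
state=p0 head=-1 tape=b[_]_aaaaa_   (p0,_)→(p0,b,right)
state=p0 head=0 tape=bb[_]aaaaa_   (p0,_)→(p0,b,right)
state=p0 head=1 tape=bbb[a]aaaa_   (p0,a)→(p1,_,right)
state=p1 head=2 tape=bbb_[a]aaa_   (p1,a)→(p0,_,left)
state=p0 head=1 tape=bbb[_]_aaa_   (p0,_)→(p0,b,right)
state=p0 head=2 tape=bbbb[_]aaa_   (p0,_)→(p0,b,right)
state=p0 head=3 tape=bbbbb[a]aa_   (p0,a)→(p1,_,right)
state=p1 head=4 tape=bbbbb_[a]a_   (p1,a)→(p0,_,left)
state=p0 head=3 tape=bbbbb[_]_a_   (p0,_)→(p0,b,right)
state=p0 head=4 tape=bbbbbb[_]a_   (p0,_)→(p0,b,right)
state=p0 head=5 tape=bbbbbbb[a]_   (p0,a)→(p1,_,right)
state=p1 head=6 tape=bbbbbbb_[_]   (p1,_)→(p1,a,left)
state=p1 head=5 tape=bbbbbbb[_]a   (p1,_)→(p1,a,left)
state=p1 head=4 tape=bbbbbb[b]aa
M halts after 28 transitions.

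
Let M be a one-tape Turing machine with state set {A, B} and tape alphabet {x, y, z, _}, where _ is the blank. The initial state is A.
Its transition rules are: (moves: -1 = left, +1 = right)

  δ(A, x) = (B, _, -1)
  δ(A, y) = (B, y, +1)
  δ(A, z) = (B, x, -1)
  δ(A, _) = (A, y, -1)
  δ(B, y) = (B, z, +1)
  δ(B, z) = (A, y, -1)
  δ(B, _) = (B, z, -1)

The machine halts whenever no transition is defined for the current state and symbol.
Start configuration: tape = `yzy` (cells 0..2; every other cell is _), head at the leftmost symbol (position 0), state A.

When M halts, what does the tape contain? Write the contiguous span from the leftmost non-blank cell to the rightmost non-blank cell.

zxyz

state=A head=0 tape=[y]zy_   (A,y)→(B,y,+1)
state=B head=1 tape=y[z]y_   (B,z)→(A,y,-1)
state=A head=0 tape=[y]yy_   (A,y)→(B,y,+1)
state=B head=1 tape=y[y]y_   (B,y)→(B,z,+1)
state=B head=2 tape=yz[y]_   (B,y)→(B,z,+1)
state=B head=3 tape=yzz[_]   (B,_)→(B,z,-1)
state=B head=2 tape=yz[z]z   (B,z)→(A,y,-1)
state=A head=1 tape=y[z]yz   (A,z)→(B,x,-1)
state=B head=0 tape=[y]xyz   (B,y)→(B,z,+1)
state=B head=1 tape=z[x]yz
The non-blank tape span at halt is zxyz.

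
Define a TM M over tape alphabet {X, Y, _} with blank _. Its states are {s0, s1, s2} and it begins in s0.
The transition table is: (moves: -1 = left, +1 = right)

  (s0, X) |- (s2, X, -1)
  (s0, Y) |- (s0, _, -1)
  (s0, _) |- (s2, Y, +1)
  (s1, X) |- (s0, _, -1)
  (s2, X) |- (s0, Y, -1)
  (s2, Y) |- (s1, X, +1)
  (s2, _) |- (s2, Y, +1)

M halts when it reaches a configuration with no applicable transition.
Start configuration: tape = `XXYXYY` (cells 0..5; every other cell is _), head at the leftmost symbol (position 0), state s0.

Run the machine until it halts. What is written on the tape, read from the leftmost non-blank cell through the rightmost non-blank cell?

YYX___YXYY

state=s0 head=0 tape=____[X]XYXYY   (s0,X)→(s2,X,-1)
state=s2 head=-1 tape=___[_]XXYXYY   (s2,_)→(s2,Y,+1)
state=s2 head=0 tape=___Y[X]XYXYY   (s2,X)→(s0,Y,-1)
state=s0 head=-1 tape=___[Y]YXYXYY   (s0,Y)→(s0,_,-1)
state=s0 head=-2 tape=__[_]_YXYXYY   (s0,_)→(s2,Y,+1)
state=s2 head=-1 tape=__Y[_]YXYXYY   (s2,_)→(s2,Y,+1)
state=s2 head=0 tape=__YY[Y]XYXYY   (s2,Y)→(s1,X,+1)
state=s1 head=1 tape=__YYX[X]YXYY   (s1,X)→(s0,_,-1)
state=s0 head=0 tape=__YY[X]_YXYY   (s0,X)→(s2,X,-1)
state=s2 head=-1 tape=__Y[Y]X_YXYY   (s2,Y)→(s1,X,+1)
state=s1 head=0 tape=__YX[X]_YXYY   (s1,X)→(s0,_,-1)
state=s0 head=-1 tape=__Y[X]__YXYY   (s0,X)→(s2,X,-1)
state=s2 head=-2 tape=__[Y]X__YXYY   (s2,Y)→(s1,X,+1)
state=s1 head=-1 tape=__X[X]__YXYY   (s1,X)→(s0,_,-1)
state=s0 head=-2 tape=__[X]___YXYY   (s0,X)→(s2,X,-1)
state=s2 head=-3 tape=_[_]X___YXYY   (s2,_)→(s2,Y,+1)
state=s2 head=-2 tape=_Y[X]___YXYY   (s2,X)→(s0,Y,-1)
state=s0 head=-3 tape=_[Y]Y___YXYY   (s0,Y)→(s0,_,-1)
state=s0 head=-4 tape=[_]_Y___YXYY   (s0,_)→(s2,Y,+1)
state=s2 head=-3 tape=Y[_]Y___YXYY   (s2,_)→(s2,Y,+1)
state=s2 head=-2 tape=YY[Y]___YXYY   (s2,Y)→(s1,X,+1)
state=s1 head=-1 tape=YYX[_]__YXYY
The non-blank tape span at halt is YYX___YXYY.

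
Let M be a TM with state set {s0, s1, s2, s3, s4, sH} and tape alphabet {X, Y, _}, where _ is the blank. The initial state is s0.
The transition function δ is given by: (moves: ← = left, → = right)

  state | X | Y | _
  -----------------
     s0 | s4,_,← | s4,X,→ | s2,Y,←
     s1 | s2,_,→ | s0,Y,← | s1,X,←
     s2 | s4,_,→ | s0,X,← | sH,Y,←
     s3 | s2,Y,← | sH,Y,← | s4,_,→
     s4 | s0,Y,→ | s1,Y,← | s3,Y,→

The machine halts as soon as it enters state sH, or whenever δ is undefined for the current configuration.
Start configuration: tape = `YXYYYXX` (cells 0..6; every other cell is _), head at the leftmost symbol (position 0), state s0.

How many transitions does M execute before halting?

state=s0 head=0 tape=____[Y]XYYYXX   (s0,Y)→(s4,X,→)
state=s4 head=1 tape=____X[X]YYYXX   (s4,X)→(s0,Y,→)
state=s0 head=2 tape=____XY[Y]YYXX   (s0,Y)→(s4,X,→)
state=s4 head=3 tape=____XYX[Y]YXX   (s4,Y)→(s1,Y,←)
state=s1 head=2 tape=____XY[X]YYXX   (s1,X)→(s2,_,→)
state=s2 head=3 tape=____XY_[Y]YXX   (s2,Y)→(s0,X,←)
state=s0 head=2 tape=____XY[_]XYXX   (s0,_)→(s2,Y,←)
state=s2 head=1 tape=____X[Y]YXYXX   (s2,Y)→(s0,X,←)
state=s0 head=0 tape=____[X]XYXYXX   (s0,X)→(s4,_,←)
state=s4 head=-1 tape=___[_]_XYXYXX   (s4,_)→(s3,Y,→)
state=s3 head=0 tape=___Y[_]XYXYXX   (s3,_)→(s4,_,→)
state=s4 head=1 tape=___Y_[X]YXYXX   (s4,X)→(s0,Y,→)
state=s0 head=2 tape=___Y_Y[Y]XYXX   (s0,Y)→(s4,X,→)
state=s4 head=3 tape=___Y_YX[X]YXX   (s4,X)→(s0,Y,→)
state=s0 head=4 tape=___Y_YXY[Y]XX   (s0,Y)→(s4,X,→)
state=s4 head=5 tape=___Y_YXYX[X]X   (s4,X)→(s0,Y,→)
state=s0 head=6 tape=___Y_YXYXY[X]   (s0,X)→(s4,_,←)
state=s4 head=5 tape=___Y_YXYX[Y]_   (s4,Y)→(s1,Y,←)
state=s1 head=4 tape=___Y_YXY[X]Y_   (s1,X)→(s2,_,→)
state=s2 head=5 tape=___Y_YXY_[Y]_   (s2,Y)→(s0,X,←)
state=s0 head=4 tape=___Y_YXY[_]X_   (s0,_)→(s2,Y,←)
state=s2 head=3 tape=___Y_YX[Y]YX_   (s2,Y)→(s0,X,←)
state=s0 head=2 tape=___Y_Y[X]XYX_   (s0,X)→(s4,_,←)
state=s4 head=1 tape=___Y_[Y]_XYX_   (s4,Y)→(s1,Y,←)
state=s1 head=0 tape=___Y[_]Y_XYX_   (s1,_)→(s1,X,←)
state=s1 head=-1 tape=___[Y]XY_XYX_   (s1,Y)→(s0,Y,←)
state=s0 head=-2 tape=__[_]YXY_XYX_   (s0,_)→(s2,Y,←)
state=s2 head=-3 tape=_[_]YYXY_XYX_   (s2,_)→(sH,Y,←)
state=sH head=-4 tape=[_]YYYXY_XYX_
M halts after 28 transitions.

28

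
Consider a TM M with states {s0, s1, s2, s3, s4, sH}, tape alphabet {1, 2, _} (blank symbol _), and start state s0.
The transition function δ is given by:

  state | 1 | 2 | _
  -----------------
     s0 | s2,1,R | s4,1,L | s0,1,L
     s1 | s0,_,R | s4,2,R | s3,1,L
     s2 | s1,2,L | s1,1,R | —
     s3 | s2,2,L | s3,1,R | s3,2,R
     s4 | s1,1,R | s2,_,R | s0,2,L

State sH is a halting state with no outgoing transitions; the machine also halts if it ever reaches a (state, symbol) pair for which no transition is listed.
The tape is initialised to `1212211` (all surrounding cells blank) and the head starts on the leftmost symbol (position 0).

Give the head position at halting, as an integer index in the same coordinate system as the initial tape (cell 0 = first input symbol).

state=s0 head=0 tape=[1]212211_   (s0,1)→(s2,1,R)
state=s2 head=1 tape=1[2]12211_   (s2,2)→(s1,1,R)
state=s1 head=2 tape=11[1]2211_   (s1,1)→(s0,_,R)
state=s0 head=3 tape=11_[2]211_   (s0,2)→(s4,1,L)
state=s4 head=2 tape=11[_]1211_   (s4,_)→(s0,2,L)
state=s0 head=1 tape=1[1]21211_   (s0,1)→(s2,1,R)
state=s2 head=2 tape=11[2]1211_   (s2,2)→(s1,1,R)
state=s1 head=3 tape=111[1]211_   (s1,1)→(s0,_,R)
state=s0 head=4 tape=111_[2]11_   (s0,2)→(s4,1,L)
state=s4 head=3 tape=111[_]111_   (s4,_)→(s0,2,L)
state=s0 head=2 tape=11[1]2111_   (s0,1)→(s2,1,R)
state=s2 head=3 tape=111[2]111_   (s2,2)→(s1,1,R)
state=s1 head=4 tape=1111[1]11_   (s1,1)→(s0,_,R)
state=s0 head=5 tape=1111_[1]1_   (s0,1)→(s2,1,R)
state=s2 head=6 tape=1111_1[1]_   (s2,1)→(s1,2,L)
state=s1 head=5 tape=1111_[1]2_   (s1,1)→(s0,_,R)
state=s0 head=6 tape=1111__[2]_   (s0,2)→(s4,1,L)
state=s4 head=5 tape=1111_[_]1_   (s4,_)→(s0,2,L)
state=s0 head=4 tape=1111[_]21_   (s0,_)→(s0,1,L)
state=s0 head=3 tape=111[1]121_   (s0,1)→(s2,1,R)
state=s2 head=4 tape=1111[1]21_   (s2,1)→(s1,2,L)
state=s1 head=3 tape=111[1]221_   (s1,1)→(s0,_,R)
state=s0 head=4 tape=111_[2]21_   (s0,2)→(s4,1,L)
state=s4 head=3 tape=111[_]121_   (s4,_)→(s0,2,L)
state=s0 head=2 tape=11[1]2121_   (s0,1)→(s2,1,R)
state=s2 head=3 tape=111[2]121_   (s2,2)→(s1,1,R)
state=s1 head=4 tape=1111[1]21_   (s1,1)→(s0,_,R)
state=s0 head=5 tape=1111_[2]1_   (s0,2)→(s4,1,L)
state=s4 head=4 tape=1111[_]11_   (s4,_)→(s0,2,L)
state=s0 head=3 tape=111[1]211_   (s0,1)→(s2,1,R)
state=s2 head=4 tape=1111[2]11_   (s2,2)→(s1,1,R)
state=s1 head=5 tape=11111[1]1_   (s1,1)→(s0,_,R)
state=s0 head=6 tape=11111_[1]_   (s0,1)→(s2,1,R)
state=s2 head=7 tape=11111_1[_]
At halt the head is at cell 7.

7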